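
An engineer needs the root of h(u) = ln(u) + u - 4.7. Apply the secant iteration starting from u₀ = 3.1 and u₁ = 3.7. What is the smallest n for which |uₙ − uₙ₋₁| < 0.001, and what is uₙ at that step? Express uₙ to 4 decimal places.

n = 4, uₙ = 3.4590

h(3.1) = -0.468598, h(3.7) = 0.308333
u₂ = 3.700000 − 0.308333·(0.600000)/(0.776931) = 3.461884;  |Δ| = 0.238116
h(3.461884) = 0.003697
u₃ = 3.461884 − 0.003697·(-0.238116)/(-0.304636) = 3.458994;  |Δ| = 0.002890
h(3.458994) = -0.000028
u₄ = 3.458994 − (-0.000028)·(-0.002890)/(-0.003725) = 3.459016;  |Δ| = 0.000022
|u₄ − u₃| = 0.000022 < 0.001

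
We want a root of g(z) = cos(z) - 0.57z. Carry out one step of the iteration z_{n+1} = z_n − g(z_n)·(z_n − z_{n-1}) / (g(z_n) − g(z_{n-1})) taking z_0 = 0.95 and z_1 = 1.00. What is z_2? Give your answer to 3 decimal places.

0.979

g(0.95) = 0.04018, g(1.00) = -0.02970
z_2 = 1.00000 − (-0.02970)·(1.00000 − 0.95000) / (-0.02970 − 0.04018) = 1.00000 − (-0.00148)/(-0.06988) = 0.97875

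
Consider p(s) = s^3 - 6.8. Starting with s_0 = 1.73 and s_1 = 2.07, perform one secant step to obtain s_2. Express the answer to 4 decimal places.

p(1.73) = -1.622283, p(2.07) = 2.069743
s_2 = 2.070000 − 2.069743·(2.070000 − 1.730000) / (2.069743 − (-1.622283)) = 2.070000 − (0.703713)/(3.692026) = 1.879397

1.8794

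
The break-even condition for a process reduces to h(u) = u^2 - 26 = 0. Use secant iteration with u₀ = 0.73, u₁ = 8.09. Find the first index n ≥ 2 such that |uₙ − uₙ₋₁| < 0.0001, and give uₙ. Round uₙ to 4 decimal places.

n = 7, uₙ = 5.0990

h(0.73) = -25.467100, h(8.09) = 39.448100
u₂ = 8.090000 − 39.448100·(7.360000)/(64.915200) = 3.617426;  |Δ| = 4.472574
h(3.617426) = -12.914227
u₃ = 3.617426 − (-12.914227)·(-4.472574)/(-52.362327) = 4.720506;  |Δ| = 1.103080
h(4.720506) = -3.716821
u₄ = 4.720506 − (-3.716821)·(1.103080)/(9.197406) = 5.166279;  |Δ| = 0.445772
h(5.166279) = 0.690436
u₅ = 5.166279 − 0.690436·(0.445772)/(4.407257) = 5.096445;  |Δ| = 0.069834
h(5.096445) = -0.026253
u₆ = 5.096445 − (-0.026253)·(-0.069834)/(-0.716689) = 5.099003;  |Δ| = 0.002558
h(5.099003) = -0.000172
u₇ = 5.099003 − (-0.000172)·(0.002558)/(0.026081) = 5.099020;  |Δ| = 0.000017
|u₇ − u₆| = 0.000017 < 0.0001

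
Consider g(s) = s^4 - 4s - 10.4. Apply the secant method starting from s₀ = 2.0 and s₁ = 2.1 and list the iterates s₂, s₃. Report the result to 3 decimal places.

g(2.0) = -2.40000, g(2.1) = 0.64810
s₂ = 2.10000 − 0.64810·(2.10000 − 2.00000) / (0.64810 − (-2.40000)) = 2.10000 − (0.06481)/(3.04810) = 2.07874
g(2.07874) = -0.04261
s₃ = 2.07874 − (-0.04261)·(2.07874 − 2.10000) / (-0.04261 − 0.64810) = 2.07874 − (0.00091)/(-0.69071) = 2.08005

2.079, 2.080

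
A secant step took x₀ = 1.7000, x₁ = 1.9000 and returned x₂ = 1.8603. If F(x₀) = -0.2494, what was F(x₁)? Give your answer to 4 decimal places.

0.0618

The secant line through (1.7000, -0.2494) and (1.9000, F(x₁)) crosses zero at x₂ = 1.8603.
So (1.7000, -0.2494), (1.9000, F(x₁)), (1.8603, 0) are collinear:
F(x₁) = -0.2494 · (1.9000 − 1.8603) / (1.7000 − 1.8603) = -0.2494 · (0.039700)/(-0.160300) = 0.061767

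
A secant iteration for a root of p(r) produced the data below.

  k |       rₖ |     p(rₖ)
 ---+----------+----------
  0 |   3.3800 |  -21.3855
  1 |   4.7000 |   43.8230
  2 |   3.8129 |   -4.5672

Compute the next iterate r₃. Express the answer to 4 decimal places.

3.8966

r₃ = 3.8129 − (-4.5672)·(3.8129 − 4.7000) / (-4.5672 − 43.8230)
   = 3.8129 − (4.051563)/(-48.390200) = 3.896627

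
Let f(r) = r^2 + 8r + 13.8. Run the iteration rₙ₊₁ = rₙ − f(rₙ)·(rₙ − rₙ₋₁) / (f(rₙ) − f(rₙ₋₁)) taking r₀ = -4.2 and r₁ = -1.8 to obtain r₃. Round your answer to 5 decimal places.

f(-4.2) = -2.1600000, f(-1.8) = 2.6400000
r₂ = -1.8000000 − 2.6400000·(-1.8000000 − (-4.2000000)) / (2.6400000 − (-2.1600000)) = -1.8000000 − (6.3360000)/(4.8000000) = -3.1200000
f(-3.1200000) = -1.4256000
r₃ = -3.1200000 − (-1.4256000)·(-3.1200000 − (-1.8000000)) / (-1.4256000 − 2.6400000) = -3.1200000 − (1.8817920)/(-4.0656000) = -2.6571429

-2.65714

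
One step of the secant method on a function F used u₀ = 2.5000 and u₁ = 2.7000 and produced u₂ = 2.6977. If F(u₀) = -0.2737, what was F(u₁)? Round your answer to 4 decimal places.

0.0032

The secant line through (2.5000, -0.2737) and (2.7000, F(u₁)) crosses zero at u₂ = 2.6977.
So (2.5000, -0.2737), (2.7000, F(u₁)), (2.6977, 0) are collinear:
F(u₁) = -0.2737 · (2.7000 − 2.6977) / (2.5000 − 2.6977) = -0.2737 · (0.002300)/(-0.197700) = 0.003184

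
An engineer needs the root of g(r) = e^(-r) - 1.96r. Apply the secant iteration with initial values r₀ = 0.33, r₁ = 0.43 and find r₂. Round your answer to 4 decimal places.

0.3573

g(0.33) = 0.072124, g(0.43) = -0.192291
r₂ = 0.430000 − (-0.192291)·(0.430000 − 0.330000) / (-0.192291 − 0.072124) = 0.430000 − (-0.019229)/(-0.264415) = 0.357277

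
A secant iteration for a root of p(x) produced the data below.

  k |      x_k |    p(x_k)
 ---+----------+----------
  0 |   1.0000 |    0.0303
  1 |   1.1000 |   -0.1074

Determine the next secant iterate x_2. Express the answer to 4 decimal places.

x_2 = 1.1000 − (-0.1074)·(1.1000 − 1.0000) / (-0.1074 − 0.0303)
   = 1.1000 − (-0.010740)/(-0.137700) = 1.022004

1.0220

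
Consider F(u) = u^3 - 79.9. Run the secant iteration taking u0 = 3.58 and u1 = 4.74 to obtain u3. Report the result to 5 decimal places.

4.29984

F(3.58) = -34.0172880, F(4.74) = 26.5964240
u2 = 4.7400000 − 26.5964240·(4.7400000 − 3.5800000) / (26.5964240 − (-34.0172880)) = 4.7400000 − (30.8518518)/(60.6137120) = 4.2310087
F(4.2310087) = -4.1588742
u3 = 4.2310087 − (-4.1588742)·(4.2310087 − 4.7400000) / (-4.1588742 − 26.5964240) = 4.2310087 − (2.1168308)/(-30.7552982) = 4.2998369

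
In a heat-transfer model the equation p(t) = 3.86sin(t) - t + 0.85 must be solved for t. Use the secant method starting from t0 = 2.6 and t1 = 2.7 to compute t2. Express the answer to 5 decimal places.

p(2.6) = 0.2398353, p(2.7) = -0.2003137
t2 = 2.7000000 − (-0.2003137)·(2.7000000 − 2.6000000) / (-0.2003137 − 0.2398353) = 2.7000000 − (-0.0200314)/(-0.4401490) = 2.6544896

2.65449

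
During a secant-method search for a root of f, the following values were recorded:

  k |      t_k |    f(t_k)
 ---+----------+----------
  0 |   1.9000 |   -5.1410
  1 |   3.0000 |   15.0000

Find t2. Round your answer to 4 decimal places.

2.1808

t2 = 3.0000 − 15.0000·(3.0000 − 1.9000) / (15.0000 − (-5.1410))
   = 3.0000 − (16.500000)/(20.141000) = 2.180776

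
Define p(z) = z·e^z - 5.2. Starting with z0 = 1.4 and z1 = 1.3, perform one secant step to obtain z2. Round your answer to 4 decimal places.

p(1.4) = 0.477280, p(1.3) = -0.429914
z2 = 1.300000 − (-0.429914)·(1.300000 − 1.400000) / (-0.429914 − 0.477280) = 1.300000 − (0.042991)/(-0.907194) = 1.347389

1.3474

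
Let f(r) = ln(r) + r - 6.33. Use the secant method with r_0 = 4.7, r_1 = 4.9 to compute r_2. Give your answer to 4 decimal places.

4.7682

f(4.7) = -0.082437, f(4.9) = 0.159235
r_2 = 4.900000 − 0.159235·(4.900000 − 4.700000) / (0.159235 − (-0.082437)) = 4.900000 − (0.031847)/(0.241673) = 4.768222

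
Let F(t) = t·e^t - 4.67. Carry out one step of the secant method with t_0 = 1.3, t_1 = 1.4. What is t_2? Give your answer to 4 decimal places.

1.2890

F(1.3) = 0.100086, F(1.4) = 1.007280
t_2 = 1.400000 − 1.007280·(1.400000 − 1.300000) / (1.007280 − 0.100086) = 1.400000 − (0.100728)/(0.907194) = 1.288968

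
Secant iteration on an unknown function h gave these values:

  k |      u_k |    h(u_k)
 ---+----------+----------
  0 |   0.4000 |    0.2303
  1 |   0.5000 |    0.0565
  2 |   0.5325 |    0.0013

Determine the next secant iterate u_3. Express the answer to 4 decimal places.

0.5333

u_3 = 0.5325 − 0.0013·(0.5325 − 0.5000) / (0.0013 − 0.0565)
   = 0.5325 − (0.000042)/(-0.055200) = 0.533265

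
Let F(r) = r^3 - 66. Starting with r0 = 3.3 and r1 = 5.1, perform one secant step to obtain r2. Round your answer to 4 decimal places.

F(3.3) = -30.063000, F(5.1) = 66.651000
r2 = 5.100000 − 66.651000·(5.100000 − 3.300000) / (66.651000 − (-30.063000)) = 5.100000 − (119.971800)/(96.714000) = 3.859520

3.8595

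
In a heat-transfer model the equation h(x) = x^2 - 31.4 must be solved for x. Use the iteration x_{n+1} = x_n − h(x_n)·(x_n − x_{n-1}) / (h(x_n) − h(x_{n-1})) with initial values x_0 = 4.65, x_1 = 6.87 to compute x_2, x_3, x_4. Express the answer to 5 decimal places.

5.49874, 5.59284, 5.60367

h(4.65) = -9.7775000, h(6.87) = 15.7969000
x_2 = 6.8700000 − 15.7969000·(6.8700000 − 4.6500000) / (15.7969000 − (-9.7775000)) = 6.8700000 − (35.0691180)/(25.5744000) = 5.4987413
h(5.4987413) = -1.1638439
x_3 = 5.4987413 − (-1.1638439)·(5.4987413 − 6.8700000) / (-1.1638439 − 15.7969000) = 5.4987413 − (1.5959311)/(-16.9607439) = 5.5928369
h(5.5928369) = -0.1201754
x_4 = 5.5928369 − (-0.1201754)·(5.5928369 − 5.4987413) / (-0.1201754 − (-1.1638439)) = 5.5928369 − (-0.0113080)/(1.0436685) = 5.6036717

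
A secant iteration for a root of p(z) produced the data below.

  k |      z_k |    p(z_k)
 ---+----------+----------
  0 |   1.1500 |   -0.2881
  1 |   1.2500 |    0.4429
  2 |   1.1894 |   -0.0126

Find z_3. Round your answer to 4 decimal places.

1.1911

z_3 = 1.1894 − (-0.0126)·(1.1894 − 1.2500) / (-0.0126 − 0.4429)
   = 1.1894 − (0.000764)/(-0.455500) = 1.191076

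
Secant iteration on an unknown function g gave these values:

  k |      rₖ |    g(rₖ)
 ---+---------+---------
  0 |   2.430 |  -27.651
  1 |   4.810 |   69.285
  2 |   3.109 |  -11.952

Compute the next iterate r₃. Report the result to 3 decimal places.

3.359

r₃ = 3.109 − (-11.952)·(3.109 − 4.810) / (-11.952 − 69.285)
   = 3.109 − (20.33035)/(-81.23700) = 3.35926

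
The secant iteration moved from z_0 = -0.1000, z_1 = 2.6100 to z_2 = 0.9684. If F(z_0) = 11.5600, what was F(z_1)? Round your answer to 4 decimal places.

The secant line through (-0.1000, 11.5600) and (2.6100, F(z_1)) crosses zero at z_2 = 0.9684.
So (-0.1000, 11.5600), (2.6100, F(z_1)), (0.9684, 0) are collinear:
F(z_1) = 11.5600 · (2.6100 − 0.9684) / (-0.1000 − 0.9684) = 11.5600 · (1.641600)/(-1.068400) = -17.761977

-17.7620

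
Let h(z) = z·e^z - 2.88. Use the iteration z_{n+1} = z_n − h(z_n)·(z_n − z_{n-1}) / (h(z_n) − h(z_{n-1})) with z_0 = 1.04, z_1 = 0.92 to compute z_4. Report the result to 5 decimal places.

h(1.04) = 0.0623857, h(0.92) = -0.5714528
z_2 = 0.9200000 − (-0.5714528)·(0.9200000 − 1.0400000) / (-0.5714528 − 0.0623857) = 0.9200000 − (0.0685743)/(-0.6338385) = 1.0281890
h(1.0281890) = -0.0051861
z_3 = 1.0281890 − (-0.0051861)·(1.0281890 − 0.9200000) / (-0.0051861 − (-0.5714528)) = 1.0281890 − (-0.0005611)/(0.5662668) = 1.0291798
h(1.0291798) = 0.0004369
z_4 = 1.0291798 − 0.0004369·(1.0291798 − 1.0281890) / (0.0004369 − (-0.0051861)) = 1.0291798 − (0.0000004)/(0.0056230) = 1.0291028

1.02910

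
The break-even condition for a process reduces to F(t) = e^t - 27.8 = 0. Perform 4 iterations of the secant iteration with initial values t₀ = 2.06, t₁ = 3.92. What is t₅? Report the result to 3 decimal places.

3.324

F(2.06) = -19.95403, F(3.92) = 22.60044
t₂ = 3.92000 − 22.60044·(3.92000 − 2.06000) / (22.60044 − (-19.95403)) = 3.92000 − (42.03683)/(42.55447) = 2.93216
F(2.93216) = -9.03179
t₃ = 2.93216 − (-9.03179)·(2.93216 − 3.92000) / (-9.03179 − 22.60044) = 2.93216 − (8.92193)/(-31.63224) = 3.21422
F(3.21422) = -2.91622
t₄ = 3.21422 − (-2.91622)·(3.21422 − 2.93216) / (-2.91622 − (-9.03179)) = 3.21422 − (-0.82253)/(6.11557) = 3.34871
F(3.34871) = 0.66608
t₅ = 3.34871 − 0.66608·(3.34871 − 3.21422) / (0.66608 − (-2.91622)) = 3.34871 − (0.08959)/(3.58230) = 3.32371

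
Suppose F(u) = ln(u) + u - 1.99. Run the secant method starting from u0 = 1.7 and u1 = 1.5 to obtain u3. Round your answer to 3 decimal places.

1.551

F(1.7) = 0.24063, F(1.5) = -0.08453
u2 = 1.50000 − (-0.08453)·(1.50000 − 1.70000) / (-0.08453 − 0.24063) = 1.50000 − (0.01691)/(-0.32516) = 1.55200
F(1.55200) = 0.00154
u3 = 1.55200 − 0.00154·(1.55200 − 1.50000) / (0.00154 − (-0.08453)) = 1.55200 − (0.00008)/(0.08607) = 1.55107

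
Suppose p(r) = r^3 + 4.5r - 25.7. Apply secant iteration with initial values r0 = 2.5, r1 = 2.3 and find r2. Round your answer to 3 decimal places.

p(2.5) = 1.17500, p(2.3) = -3.18300
r2 = 2.30000 − (-3.18300)·(2.30000 − 2.50000) / (-3.18300 − 1.17500) = 2.30000 − (0.63660)/(-4.35800) = 2.44608

2.446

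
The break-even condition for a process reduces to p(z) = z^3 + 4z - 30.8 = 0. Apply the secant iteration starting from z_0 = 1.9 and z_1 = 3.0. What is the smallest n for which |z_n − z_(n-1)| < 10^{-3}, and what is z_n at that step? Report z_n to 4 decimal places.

n = 5, z_n = 2.7122

p(1.9) = -16.341000, p(3.0) = 8.200000
z_2 = 3.000000 − 8.200000·(1.100000)/(24.541000) = 2.632452;  |Δ| = 0.367548
p(2.632452) = -2.027821
z_3 = 2.632452 − (-2.027821)·(-0.367548)/(-10.227821) = 2.705324;  |Δ| = 0.072872
p(2.705324) = -0.179042
z_4 = 2.705324 − (-0.179042)·(0.072872)/(1.848779) = 2.712381;  |Δ| = 0.007057
p(2.712381) = 0.004541
z_5 = 2.712381 − 0.004541·(0.007057)/(0.183583) = 2.712206;  |Δ| = 0.000175
|z_5 − z_4| = 0.000175 < 10^{-3}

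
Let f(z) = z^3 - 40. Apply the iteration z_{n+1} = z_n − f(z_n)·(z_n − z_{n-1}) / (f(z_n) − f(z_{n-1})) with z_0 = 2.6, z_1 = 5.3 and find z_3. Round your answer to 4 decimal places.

3.2719

f(2.6) = -22.424000, f(5.3) = 108.877000
z_2 = 5.300000 − 108.877000·(5.300000 − 2.600000) / (108.877000 − (-22.424000)) = 5.300000 − (293.967900)/(131.301000) = 3.061115
f(3.061115) = -11.316064
z_3 = 3.061115 − (-11.316064)·(3.061115 − 5.300000) / (-11.316064 − 108.877000) = 3.061115 − (25.335372)/(-120.193064) = 3.271904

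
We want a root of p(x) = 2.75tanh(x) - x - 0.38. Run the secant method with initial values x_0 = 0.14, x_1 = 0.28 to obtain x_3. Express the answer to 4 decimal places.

0.2228

p(0.14) = -0.137496, p(0.28) = 0.090489
x_2 = 0.280000 − 0.090489·(0.280000 − 0.140000) / (0.090489 − (-0.137496)) = 0.280000 − (0.012668)/(0.227985) = 0.224433
p(0.224433) = 0.002599
x_3 = 0.224433 − 0.002599·(0.224433 − 0.280000) / (0.002599 − 0.090489) = 0.224433 − (-0.000144)/(-0.087889) = 0.222789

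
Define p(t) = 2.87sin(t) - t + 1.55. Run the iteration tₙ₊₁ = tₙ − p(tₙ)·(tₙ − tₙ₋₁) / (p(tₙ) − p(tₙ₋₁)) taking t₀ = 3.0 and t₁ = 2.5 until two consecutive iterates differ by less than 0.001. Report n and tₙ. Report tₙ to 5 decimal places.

n = 4, tₙ = 2.72123

p(3.0) = -1.0449856, p(2.5) = 0.7676151
t₂ = 2.5000000 − 0.7676151·(-0.5000000)/(1.8126006) = 2.7117441;  |Δ| = 0.2117441
p(2.7117441) = 0.0342799
t₃ = 2.7117441 − 0.0342799·(0.2117441)/(-0.7333351) = 2.7216422;  |Δ| = 0.0098980
p(2.7216422) = -0.0014994
t₄ = 2.7216422 − (-0.0014994)·(0.0098980)/(-0.0357793) = 2.7212274;  |Δ| = 0.0004148
|t₄ − t₃| = 0.0004148 < 0.001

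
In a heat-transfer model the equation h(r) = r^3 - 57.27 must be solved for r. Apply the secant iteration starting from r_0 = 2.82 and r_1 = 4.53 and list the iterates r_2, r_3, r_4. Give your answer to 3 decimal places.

h(2.82) = -34.84423, h(4.53) = 35.68968
r_2 = 4.53000 − 35.68968·(4.53000 − 2.82000) / (35.68968 − (-34.84423)) = 4.53000 − (61.02935)/(70.53391) = 3.66475
h(3.66475) = -8.05090
r_3 = 3.66475 − (-8.05090)·(3.66475 − 4.53000) / (-8.05090 − 35.68968) = 3.66475 − (6.96603)/(-43.74058) = 3.82401
h(3.82401) = -1.35132
r_4 = 3.82401 − (-1.35132)·(3.82401 − 3.66475) / (-1.35132 − (-8.05090)) = 3.82401 − (-0.21521)/(6.69958) = 3.85613

3.665, 3.824, 3.856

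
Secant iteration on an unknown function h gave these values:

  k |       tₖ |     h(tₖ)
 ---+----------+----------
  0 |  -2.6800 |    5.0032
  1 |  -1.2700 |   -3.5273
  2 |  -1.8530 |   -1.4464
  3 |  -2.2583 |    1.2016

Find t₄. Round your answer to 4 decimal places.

t₄ = -2.2583 − 1.2016·(-2.2583 − (-1.8530)) / (1.2016 − (-1.4464))
   = -2.2583 − (-0.487008)/(2.648000) = -2.074384

-2.0744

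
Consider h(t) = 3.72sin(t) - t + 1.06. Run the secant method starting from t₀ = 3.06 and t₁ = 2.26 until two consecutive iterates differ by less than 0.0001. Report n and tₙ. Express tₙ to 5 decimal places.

n = 5, tₙ = 2.68848

h(3.06) = -1.6968120, h(2.26) = 1.6709199
t₂ = 2.2600000 − 1.6709199·(-0.8000000)/(3.3677319) = 2.6569247;  |Δ| = 0.3969247
h(2.6569247) = 0.1362776
t₃ = 2.6569247 − 0.1362776·(0.3969247)/(-1.5346423) = 2.6921720;  |Δ| = 0.0352473
h(2.6921720) = -0.0160409
t₄ = 2.6921720 − (-0.0160409)·(0.0352473)/(-0.1523185) = 2.6884600;  |Δ| = 0.0037119
h(2.6884600) = 0.0000971
t₅ = 2.6884600 − 0.0000971·(-0.0037119)/(0.0161380) = 2.6884823;  |Δ| = 0.0000223
|t₅ − t₄| = 0.0000223 < 0.0001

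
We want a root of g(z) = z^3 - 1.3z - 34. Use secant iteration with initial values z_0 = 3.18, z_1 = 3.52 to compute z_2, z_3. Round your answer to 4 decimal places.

3.3645, 3.3729

g(3.18) = -5.976568, g(3.52) = 5.038208
z_2 = 3.520000 − 5.038208·(3.520000 − 3.180000) / (5.038208 − (-5.976568)) = 3.520000 − (1.712991)/(11.014776) = 3.364482
g(3.364482) = -0.288753
z_3 = 3.364482 − (-0.288753)·(3.364482 − 3.520000) / (-0.288753 − 5.038208) = 3.364482 − (0.044906)/(-5.326961) = 3.372912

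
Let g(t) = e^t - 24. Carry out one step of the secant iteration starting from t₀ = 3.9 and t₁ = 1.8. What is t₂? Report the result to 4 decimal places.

g(3.9) = 25.402449, g(1.8) = -17.950353
t₂ = 1.800000 − (-17.950353)·(1.800000 − 3.900000) / (-17.950353 − 25.402449) = 1.800000 − (37.695740)/(-43.352802) = 2.669511

2.6695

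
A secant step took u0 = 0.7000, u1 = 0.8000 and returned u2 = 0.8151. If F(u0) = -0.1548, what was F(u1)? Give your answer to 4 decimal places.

-0.0203

The secant line through (0.7000, -0.1548) and (0.8000, F(u1)) crosses zero at u2 = 0.8151.
So (0.7000, -0.1548), (0.8000, F(u1)), (0.8151, 0) are collinear:
F(u1) = -0.1548 · (0.8000 − 0.8151) / (0.7000 − 0.8151) = -0.1548 · (-0.015100)/(-0.115100) = -0.020308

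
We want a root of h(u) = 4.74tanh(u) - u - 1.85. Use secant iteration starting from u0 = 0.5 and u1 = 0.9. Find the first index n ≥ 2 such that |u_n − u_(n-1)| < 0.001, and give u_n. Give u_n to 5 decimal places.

h(0.5) = -0.1595647, h(0.9) = 0.6452519
u2 = 0.9000000 − 0.6452519·(0.4000000)/(0.8048166) = 0.5793049;  |Δ| = 0.3206951
h(0.5793049) = 0.0457336
u3 = 0.5793049 − 0.0457336·(-0.3206951)/(-0.5995183) = 0.5548410;  |Δ| = 0.0244639
h(0.5548410) = -0.0152191
u4 = 0.5548410 − (-0.0152191)·(-0.0244639)/(-0.0609527) = 0.5609493;  |Δ| = 0.0061083
h(0.5609493) = 0.0002007
u5 = 0.5609493 − 0.0002007·(0.0061083)/(0.0154198) = 0.5608698;  |Δ| = 0.0000795
|u5 − u4| = 0.0000795 < 0.001

n = 5, u_n = 0.56087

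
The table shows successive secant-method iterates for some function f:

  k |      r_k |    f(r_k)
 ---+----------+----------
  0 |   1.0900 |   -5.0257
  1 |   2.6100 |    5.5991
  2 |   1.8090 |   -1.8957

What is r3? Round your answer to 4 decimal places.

2.0116

r3 = 1.8090 − (-1.8957)·(1.8090 − 2.6100) / (-1.8957 − 5.5991)
   = 1.8090 − (1.518456)/(-7.494800) = 2.011601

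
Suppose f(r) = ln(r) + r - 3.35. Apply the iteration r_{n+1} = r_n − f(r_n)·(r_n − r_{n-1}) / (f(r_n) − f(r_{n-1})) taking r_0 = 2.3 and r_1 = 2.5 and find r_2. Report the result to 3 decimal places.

2.453

f(2.3) = -0.21709, f(2.5) = 0.06629
r_2 = 2.50000 − 0.06629·(2.50000 − 2.30000) / (0.06629 − (-0.21709)) = 2.50000 − (0.01326)/(0.28338) = 2.45321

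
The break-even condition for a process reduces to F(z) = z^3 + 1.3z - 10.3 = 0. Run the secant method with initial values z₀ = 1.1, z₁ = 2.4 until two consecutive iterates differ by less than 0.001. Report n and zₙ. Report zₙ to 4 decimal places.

n = 6, zₙ = 1.9772

F(1.1) = -7.539000, F(2.4) = 6.644000
z₂ = 2.400000 − 6.644000·(1.300000)/(14.183000) = 1.791017;  |Δ| = 0.608983
F(1.791017) = -2.226553
z₃ = 1.791017 − (-2.226553)·(-0.608983)/(-8.870553) = 1.943875;  |Δ| = 0.152858
F(1.943875) = -0.427738
z₄ = 1.943875 − (-0.427738)·(0.152858)/(1.798815) = 1.980223;  |Δ| = 0.036348
F(1.980223) = 0.039304
z₅ = 1.980223 − 0.039304·(0.036348)/(0.467042) = 1.977164;  |Δ| = 0.003059
F(1.977164) = -0.000601
z₆ = 1.977164 − (-0.000601)·(-0.003059)/(-0.039905) = 1.977210;  |Δ| = 0.000046
|z₆ − z₅| = 0.000046 < 0.001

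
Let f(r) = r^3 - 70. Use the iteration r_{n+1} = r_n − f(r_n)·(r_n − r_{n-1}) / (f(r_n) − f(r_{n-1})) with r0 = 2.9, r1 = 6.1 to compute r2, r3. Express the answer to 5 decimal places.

f(2.9) = -45.6110000, f(6.1) = 156.9810000
r2 = 6.1000000 − 156.9810000·(6.1000000 − 2.9000000) / (156.9810000 − (-45.6110000)) = 6.1000000 − (502.3392000)/(202.5920000) = 3.6204391
f(3.6204391) = -22.5448071
r3 = 3.6204391 − (-22.5448071)·(3.6204391 − 6.1000000) / (-22.5448071 − 156.9810000) = 3.6204391 − (55.9012220)/(-179.5258071) = 3.9318218

3.62044, 3.93182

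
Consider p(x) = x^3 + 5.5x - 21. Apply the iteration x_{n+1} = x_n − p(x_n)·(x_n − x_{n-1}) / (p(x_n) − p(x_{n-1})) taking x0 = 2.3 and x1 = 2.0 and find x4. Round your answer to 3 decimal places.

2.110

p(2.3) = 3.81700, p(2.0) = -2.00000
x2 = 2.00000 − (-2.00000)·(2.00000 − 2.30000) / (-2.00000 − 3.81700) = 2.00000 − (0.60000)/(-5.81700) = 2.10315
p(2.10315) = -0.13001
x3 = 2.10315 − (-0.13001)·(2.10315 − 2.00000) / (-0.13001 − (-2.00000)) = 2.10315 − (-0.01341)/(1.86999) = 2.11032
p(2.11032) = 0.00492
x4 = 2.11032 − 0.00492·(2.11032 − 2.10315) / (0.00492 − (-0.13001)) = 2.11032 − (0.00004)/(0.13493) = 2.11006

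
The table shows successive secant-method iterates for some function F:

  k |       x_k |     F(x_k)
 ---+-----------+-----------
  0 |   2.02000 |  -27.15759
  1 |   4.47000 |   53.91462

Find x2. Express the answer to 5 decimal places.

2.84070

x2 = 4.47000 − 53.91462·(4.47000 − 2.02000) / (53.91462 − (-27.15759))
   = 4.47000 − (132.0908190)/(81.0722100) = 2.8407016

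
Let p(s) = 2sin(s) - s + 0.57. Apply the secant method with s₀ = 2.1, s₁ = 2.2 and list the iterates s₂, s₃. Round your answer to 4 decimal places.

p(2.1) = 0.196419, p(2.2) = -0.013007
s₂ = 2.200000 − (-0.013007)·(2.200000 − 2.100000) / (-0.013007 − 0.196419) = 2.200000 − (-0.001301)/(-0.209426) = 2.193789
p(2.193789) = 0.000483
s₃ = 2.193789 − 0.000483·(2.193789 − 2.200000) / (0.000483 − (-0.013007)) = 2.193789 − (-0.000003)/(0.013490) = 2.194011

2.1938, 2.1940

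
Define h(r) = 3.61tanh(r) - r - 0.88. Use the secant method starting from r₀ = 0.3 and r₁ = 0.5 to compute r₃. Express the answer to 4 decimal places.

h(0.3) = -0.128361, h(0.5) = 0.288243
r₂ = 0.500000 − 0.288243·(0.500000 − 0.300000) / (0.288243 − (-0.128361)) = 0.500000 − (0.057649)/(0.416604) = 0.361623
h(0.361623) = 0.009757
r₃ = 0.361623 − 0.009757·(0.361623 − 0.500000) / (0.009757 − 0.288243) = 0.361623 − (-0.001350)/(-0.278486) = 0.356775

0.3568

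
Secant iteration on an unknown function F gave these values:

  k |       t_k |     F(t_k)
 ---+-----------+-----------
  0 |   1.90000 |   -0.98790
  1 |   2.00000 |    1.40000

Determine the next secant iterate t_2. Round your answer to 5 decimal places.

t_2 = 2.00000 − 1.40000·(2.00000 − 1.90000) / (1.40000 − (-0.98790))
   = 2.00000 − (0.1400000)/(2.3879000) = 1.9413711

1.94137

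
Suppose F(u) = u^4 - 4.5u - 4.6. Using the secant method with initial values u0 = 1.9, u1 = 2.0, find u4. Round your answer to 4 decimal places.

1.9051

F(1.9) = -0.117900, F(2.0) = 2.400000
u2 = 2.000000 − 2.400000·(2.000000 − 1.900000) / (2.400000 − (-0.117900)) = 2.000000 − (0.240000)/(2.517900) = 1.904682
F(1.904682) = -0.010027
u3 = 1.904682 − (-0.010027)·(1.904682 − 2.000000) / (-0.010027 − 2.400000) = 1.904682 − (0.000956)/(-2.410027) = 1.905079
F(1.905079) = -0.000847
u4 = 1.905079 − (-0.000847)·(1.905079 − 1.904682) / (-0.000847 − (-0.010027)) = 1.905079 − (0.000000)/(0.009180) = 1.905116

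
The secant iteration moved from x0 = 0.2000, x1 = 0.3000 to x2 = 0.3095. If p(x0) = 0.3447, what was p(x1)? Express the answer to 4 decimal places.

0.0299

The secant line through (0.2000, 0.3447) and (0.3000, p(x1)) crosses zero at x2 = 0.3095.
So (0.2000, 0.3447), (0.3000, p(x1)), (0.3095, 0) are collinear:
p(x1) = 0.3447 · (0.3000 − 0.3095) / (0.2000 − 0.3095) = 0.3447 · (-0.009500)/(-0.109500) = 0.029905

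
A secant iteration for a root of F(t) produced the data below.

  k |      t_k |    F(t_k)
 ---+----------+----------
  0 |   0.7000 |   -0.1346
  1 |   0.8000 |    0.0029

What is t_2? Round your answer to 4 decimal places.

0.7979

t_2 = 0.8000 − 0.0029·(0.8000 − 0.7000) / (0.0029 − (-0.1346))
   = 0.8000 − (0.000290)/(0.137500) = 0.797891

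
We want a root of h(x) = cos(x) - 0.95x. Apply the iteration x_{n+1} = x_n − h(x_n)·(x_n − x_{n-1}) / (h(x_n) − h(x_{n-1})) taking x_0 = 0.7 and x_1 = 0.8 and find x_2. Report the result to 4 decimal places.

h(0.7) = 0.099842, h(0.8) = -0.063293
x_2 = 0.800000 − (-0.063293)·(0.800000 − 0.700000) / (-0.063293 − 0.099842) = 0.800000 − (-0.006329)/(-0.163135) = 0.761202

0.7612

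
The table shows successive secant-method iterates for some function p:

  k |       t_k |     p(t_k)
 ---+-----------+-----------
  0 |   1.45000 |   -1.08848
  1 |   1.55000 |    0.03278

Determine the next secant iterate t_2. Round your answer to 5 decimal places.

t_2 = 1.55000 − 0.03278·(1.55000 − 1.45000) / (0.03278 − (-1.08848))
   = 1.55000 − (0.0032780)/(1.1212600) = 1.5470765

1.54708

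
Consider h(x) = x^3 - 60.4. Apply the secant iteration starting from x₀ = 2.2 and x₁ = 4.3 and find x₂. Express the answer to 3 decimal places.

3.717

h(2.2) = -49.75200, h(4.3) = 19.10700
x₂ = 4.30000 − 19.10700·(4.30000 − 2.20000) / (19.10700 − (-49.75200)) = 4.30000 − (40.12470)/(68.85900) = 3.71729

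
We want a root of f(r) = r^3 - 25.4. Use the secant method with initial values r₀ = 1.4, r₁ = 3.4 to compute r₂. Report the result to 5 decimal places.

f(1.4) = -22.6560000, f(3.4) = 13.9040000
r₂ = 3.4000000 − 13.9040000·(3.4000000 − 1.4000000) / (13.9040000 − (-22.6560000)) = 3.4000000 − (27.8080000)/(36.5600000) = 2.6393873

2.63939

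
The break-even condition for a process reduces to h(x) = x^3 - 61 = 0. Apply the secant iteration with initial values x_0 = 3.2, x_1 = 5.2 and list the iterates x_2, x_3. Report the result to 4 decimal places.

h(3.2) = -28.232000, h(5.2) = 79.608000
x_2 = 5.200000 − 79.608000·(5.200000 − 3.200000) / (79.608000 − (-28.232000)) = 5.200000 − (159.216000)/(107.840000) = 3.723591
h(3.723591) = -9.371948
x_3 = 3.723591 − (-9.371948)·(3.723591 − 5.200000) / (-9.371948 − 79.608000) = 3.723591 − (13.836832)/(-88.979948) = 3.879096

3.7236, 3.8791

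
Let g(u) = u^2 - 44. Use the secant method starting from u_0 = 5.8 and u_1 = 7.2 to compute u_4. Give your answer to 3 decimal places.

6.633

g(5.8) = -10.36000, g(7.2) = 7.84000
u_2 = 7.20000 − 7.84000·(7.20000 − 5.80000) / (7.84000 − (-10.36000)) = 7.20000 − (10.97600)/(18.20000) = 6.59692
g(6.59692) = -0.48061
u_3 = 6.59692 − (-0.48061)·(6.59692 − 7.20000) / (-0.48061 − 7.84000) = 6.59692 − (0.28984)/(-8.32061) = 6.63176
g(6.63176) = -0.01979
u_4 = 6.63176 − (-0.01979)·(6.63176 − 6.59692) / (-0.01979 − (-0.48061)) = 6.63176 − (-0.00069)/(0.46081) = 6.63325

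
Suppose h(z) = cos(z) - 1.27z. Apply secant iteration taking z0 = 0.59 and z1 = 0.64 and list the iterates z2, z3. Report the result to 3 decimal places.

0.634, 0.634

h(0.59) = 0.08164, h(0.64) = -0.01070
z2 = 0.64000 − (-0.01070)·(0.64000 − 0.59000) / (-0.01070 − 0.08164) = 0.64000 − (-0.00054)/(-0.09234) = 0.63420
h(0.63420) = 0.00010
z3 = 0.63420 − 0.00010·(0.63420 − 0.64000) / (0.00010 − (-0.01070)) = 0.63420 − (0.00000)/(0.01081) = 0.63426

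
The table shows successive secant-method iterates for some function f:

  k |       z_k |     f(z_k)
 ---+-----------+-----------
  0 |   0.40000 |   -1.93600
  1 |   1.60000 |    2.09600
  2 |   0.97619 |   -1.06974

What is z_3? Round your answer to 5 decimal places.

z_3 = 0.97619 − (-1.06974)·(0.97619 − 1.60000) / (-1.06974 − 2.09600)
   = 0.97619 − (0.6673145)/(-3.1657400) = 1.1869826

1.18698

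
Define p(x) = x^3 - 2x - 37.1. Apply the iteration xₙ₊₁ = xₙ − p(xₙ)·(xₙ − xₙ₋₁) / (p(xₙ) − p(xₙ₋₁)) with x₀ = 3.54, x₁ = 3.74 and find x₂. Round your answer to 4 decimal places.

p(3.54) = 0.181864, p(3.74) = 7.733624
x₂ = 3.740000 − 7.733624·(3.740000 − 3.540000) / (7.733624 − 0.181864) = 3.740000 − (1.546725)/(7.551760) = 3.535184

3.5352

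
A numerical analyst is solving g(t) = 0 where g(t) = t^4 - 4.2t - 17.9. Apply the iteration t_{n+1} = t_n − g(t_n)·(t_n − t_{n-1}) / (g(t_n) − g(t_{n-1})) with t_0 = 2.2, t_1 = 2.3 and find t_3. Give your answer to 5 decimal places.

g(2.2) = -3.7144000, g(2.3) = 0.4241000
t_2 = 2.3000000 − 0.4241000·(2.3000000 − 2.2000000) / (0.4241000 − (-3.7144000)) = 2.3000000 − (0.0424100)/(4.1385000) = 2.2897523
g(2.2897523) = -0.0282703
t_3 = 2.2897523 − (-0.0282703)·(2.2897523 − 2.3000000) / (-0.0282703 − 0.4241000) = 2.2897523 − (0.0002897)/(-0.4523703) = 2.2903927

2.29039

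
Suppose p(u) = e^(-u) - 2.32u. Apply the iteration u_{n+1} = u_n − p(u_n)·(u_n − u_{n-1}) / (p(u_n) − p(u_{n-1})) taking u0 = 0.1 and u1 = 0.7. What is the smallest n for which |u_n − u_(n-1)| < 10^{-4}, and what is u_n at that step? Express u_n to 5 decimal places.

n = 5, u_n = 0.31467

p(0.1) = 0.6728374, p(0.7) = -1.1274147
u2 = 0.7000000 − (-1.1274147)·(0.6000000)/(-1.8002521) = 0.3242477;  |Δ| = 0.3757523
p(0.3242477) = -0.0291836
u3 = 0.3242477 − (-0.0291836)·(-0.3757523)/(1.0982311) = 0.3142627;  |Δ| = 0.0099850
p(0.3142627) = 0.0012375
u4 = 0.3142627 − 0.0012375·(-0.0099850)/(0.0304212) = 0.3146689;  |Δ| = 0.0004062
p(0.3146689) = -0.0000014
u5 = 0.3146689 − (-0.0000014)·(0.0004062)/(-0.0012390) = 0.3146685;  |Δ| = 0.0000005
|u5 − u4| = 0.0000005 < 10^{-4}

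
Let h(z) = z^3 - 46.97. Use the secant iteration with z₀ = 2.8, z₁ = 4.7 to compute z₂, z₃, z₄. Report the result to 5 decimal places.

3.38060, 3.54930, 3.61197

h(2.8) = -25.0180000, h(4.7) = 56.8530000
z₂ = 4.7000000 − 56.8530000·(4.7000000 − 2.8000000) / (56.8530000 − (-25.0180000)) = 4.7000000 − (108.0207000)/(81.8710000) = 3.3805987
h(3.3805987) = -8.3350034
z₃ = 3.3805987 − (-8.3350034)·(3.3805987 − 4.7000000) / (-8.3350034 − 56.8530000) = 3.3805987 − (10.9972139)/(-65.1880034) = 3.5492987
h(3.5492987) = -2.2576337
z₄ = 3.5492987 − (-2.2576337)·(3.5492987 − 3.3805987) / (-2.2576337 − (-8.3350034)) = 3.5492987 − (-0.3808627)/(6.0773697) = 3.6119677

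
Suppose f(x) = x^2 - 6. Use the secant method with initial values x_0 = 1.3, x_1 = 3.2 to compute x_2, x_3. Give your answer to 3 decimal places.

f(1.3) = -4.31000, f(3.2) = 4.24000
x_2 = 3.20000 − 4.24000·(3.20000 − 1.30000) / (4.24000 − (-4.31000)) = 3.20000 − (8.05600)/(8.55000) = 2.25778
f(2.25778) = -0.90244
x_3 = 2.25778 − (-0.90244)·(2.25778 − 3.20000) / (-0.90244 − 4.24000) = 2.25778 − (0.85030)/(-5.14244) = 2.42313

2.258, 2.423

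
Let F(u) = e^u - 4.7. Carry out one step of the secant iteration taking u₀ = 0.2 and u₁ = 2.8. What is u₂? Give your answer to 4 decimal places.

0.7941

F(0.2) = -3.478597, F(2.8) = 11.744647
u₂ = 2.800000 − 11.744647·(2.800000 − 0.200000) / (11.744647 − (-3.478597)) = 2.800000 − (30.536082)/(15.223244) = 0.794115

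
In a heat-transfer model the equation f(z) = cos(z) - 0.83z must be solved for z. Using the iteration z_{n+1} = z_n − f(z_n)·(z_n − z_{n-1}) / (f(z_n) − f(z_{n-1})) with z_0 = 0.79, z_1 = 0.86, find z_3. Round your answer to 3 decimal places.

f(0.79) = 0.04815, f(0.86) = -0.06136
z_2 = 0.86000 − (-0.06136)·(0.86000 − 0.79000) / (-0.06136 − 0.04815) = 0.86000 − (-0.00430)/(-0.10951) = 0.82078
f(0.82078) = 0.00041
z_3 = 0.82078 − 0.00041·(0.82078 − 0.86000) / (0.00041 − (-0.06136)) = 0.82078 − (-0.00002)/(0.06177) = 0.82104

0.821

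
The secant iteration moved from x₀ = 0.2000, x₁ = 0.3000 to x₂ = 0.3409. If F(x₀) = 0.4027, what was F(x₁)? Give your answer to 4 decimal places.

0.1169

The secant line through (0.2000, 0.4027) and (0.3000, F(x₁)) crosses zero at x₂ = 0.3409.
So (0.2000, 0.4027), (0.3000, F(x₁)), (0.3409, 0) are collinear:
F(x₁) = 0.4027 · (0.3000 − 0.3409) / (0.2000 − 0.3409) = 0.4027 · (-0.040900)/(-0.140900) = 0.116894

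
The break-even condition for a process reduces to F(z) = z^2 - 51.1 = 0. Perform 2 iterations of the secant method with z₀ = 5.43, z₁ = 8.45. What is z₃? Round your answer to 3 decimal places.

7.135

F(5.43) = -21.61510, F(8.45) = 20.30250
z₂ = 8.45000 − 20.30250·(8.45000 − 5.43000) / (20.30250 − (-21.61510)) = 8.45000 − (61.31355)/(41.91760) = 6.98728
F(6.98728) = -2.27786
z₃ = 6.98728 − (-2.27786)·(6.98728 − 8.45000) / (-2.27786 − 20.30250) = 6.98728 − (3.33187)/(-22.58036) = 7.13484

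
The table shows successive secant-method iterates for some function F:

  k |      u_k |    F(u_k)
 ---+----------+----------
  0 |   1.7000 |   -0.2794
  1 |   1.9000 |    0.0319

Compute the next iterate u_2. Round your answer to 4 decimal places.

1.8795

u_2 = 1.9000 − 0.0319·(1.9000 − 1.7000) / (0.0319 − (-0.2794))
   = 1.9000 − (0.006380)/(0.311300) = 1.879505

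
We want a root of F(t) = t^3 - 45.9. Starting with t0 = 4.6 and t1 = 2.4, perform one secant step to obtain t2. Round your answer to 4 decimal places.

F(4.6) = 51.436000, F(2.4) = -32.076000
t2 = 2.400000 − (-32.076000)·(2.400000 − 4.600000) / (-32.076000 − 51.436000) = 2.400000 − (70.567200)/(-83.512000) = 3.244995

3.2450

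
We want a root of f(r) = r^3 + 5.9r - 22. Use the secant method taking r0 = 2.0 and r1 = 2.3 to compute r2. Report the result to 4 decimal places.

2.1112

f(2.0) = -2.200000, f(2.3) = 3.737000
r2 = 2.300000 − 3.737000·(2.300000 − 2.000000) / (3.737000 − (-2.200000)) = 2.300000 − (1.121100)/(5.937000) = 2.111167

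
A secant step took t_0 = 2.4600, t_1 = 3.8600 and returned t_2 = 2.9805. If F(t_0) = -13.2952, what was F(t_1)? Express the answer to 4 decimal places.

22.4652

The secant line through (2.4600, -13.2952) and (3.8600, F(t_1)) crosses zero at t_2 = 2.9805.
So (2.4600, -13.2952), (3.8600, F(t_1)), (2.9805, 0) are collinear:
F(t_1) = -13.2952 · (3.8600 − 2.9805) / (2.4600 − 2.9805) = -13.2952 · (0.879500)/(-0.520500) = 22.465184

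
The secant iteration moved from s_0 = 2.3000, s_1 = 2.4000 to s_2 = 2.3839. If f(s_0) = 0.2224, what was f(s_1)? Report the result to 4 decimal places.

The secant line through (2.3000, 0.2224) and (2.4000, f(s_1)) crosses zero at s_2 = 2.3839.
So (2.3000, 0.2224), (2.4000, f(s_1)), (2.3839, 0) are collinear:
f(s_1) = 0.2224 · (2.4000 − 2.3839) / (2.3000 − 2.3839) = 0.2224 · (0.016100)/(-0.083900) = -0.042677

-0.0427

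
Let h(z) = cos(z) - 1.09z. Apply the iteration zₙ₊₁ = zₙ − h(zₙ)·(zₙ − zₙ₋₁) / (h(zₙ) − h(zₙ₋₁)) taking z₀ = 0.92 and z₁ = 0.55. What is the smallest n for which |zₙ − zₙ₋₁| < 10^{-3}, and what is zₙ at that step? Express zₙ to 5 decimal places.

n = 4, zₙ = 0.70106

h(0.92) = -0.3969798, h(0.55) = 0.2530245
z₂ = 0.5500000 − 0.2530245·(-0.3700000)/(0.6500044) = 0.6940284;  |Δ| = 0.1440284
h(0.6940284) = 0.0121846
z₃ = 0.6940284 − 0.0121846·(0.1440284)/(-0.2408399) = 0.7013151;  |Δ| = 0.0072867
h(0.7013151) = -0.0004391
z₄ = 0.7013151 − (-0.0004391)·(0.0072867)/(-0.0126237) = 0.7010616;  |Δ| = 0.0002535
|z₄ − z₃| = 0.0002535 < 10^{-3}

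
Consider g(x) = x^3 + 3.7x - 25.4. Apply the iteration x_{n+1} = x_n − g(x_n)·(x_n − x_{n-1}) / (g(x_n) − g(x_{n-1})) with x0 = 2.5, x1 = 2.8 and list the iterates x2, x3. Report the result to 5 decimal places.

2.52118, 2.52303

g(2.5) = -0.5250000, g(2.8) = 6.9120000
x2 = 2.8000000 − 6.9120000·(2.8000000 − 2.5000000) / (6.9120000 − (-0.5250000)) = 2.8000000 − (2.0736000)/(7.4370000) = 2.5211779
g(2.5211779) = -0.0461830
x3 = 2.5211779 − (-0.0461830)·(2.5211779 − 2.8000000) / (-0.0461830 − 6.9120000) = 2.5211779 − (0.0128768)/(-6.9581830) = 2.5230285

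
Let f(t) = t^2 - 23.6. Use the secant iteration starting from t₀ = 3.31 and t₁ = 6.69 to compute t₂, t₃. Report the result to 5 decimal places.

4.57439, 4.81186

f(3.31) = -12.6439000, f(6.69) = 21.1561000
t₂ = 6.6900000 − 21.1561000·(6.6900000 − 3.3100000) / (21.1561000 − (-12.6439000)) = 6.6900000 − (71.5076180)/(33.8000000) = 4.5743900
f(4.5743900) = -2.6749561
t₃ = 4.5743900 − (-2.6749561)·(4.5743900 − 6.6900000) / (-2.6749561 − 21.1561000) = 4.5743900 − (5.6591639)/(-23.8310561) = 4.8118601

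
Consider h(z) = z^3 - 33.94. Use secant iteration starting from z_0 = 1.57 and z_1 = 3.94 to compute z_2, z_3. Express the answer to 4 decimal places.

2.8139, 3.1516

h(1.57) = -30.070107, h(3.94) = 27.222984
z_2 = 3.940000 − 27.222984·(3.940000 − 1.570000) / (27.222984 − (-30.070107)) = 3.940000 − (64.518472)/(57.293091) = 2.813887
h(2.813887) = -11.659746
z_3 = 2.813887 − (-11.659746)·(2.813887 − 3.940000) / (-11.659746 − 27.222984) = 2.813887 − (13.130187)/(-38.882730) = 3.151574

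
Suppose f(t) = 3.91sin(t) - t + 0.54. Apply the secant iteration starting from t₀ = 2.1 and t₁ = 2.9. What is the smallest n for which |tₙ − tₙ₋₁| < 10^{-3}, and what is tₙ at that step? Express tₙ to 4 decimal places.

f(2.1) = 1.815149, f(2.9) = -1.424535
t₂ = 2.900000 − (-1.424535)·(0.800000)/(-3.239684) = 2.548229;  |Δ| = 0.351771
f(2.548229) = 0.178060
t₃ = 2.548229 − 0.178060·(-0.351771)/(1.602596) = 2.587313;  |Δ| = 0.039084
f(2.587313) = 0.010641
t₄ = 2.587313 − 0.010641·(0.039084)/(-0.167420) = 2.589797;  |Δ| = 0.002484
f(2.589797) = -0.000108
t₅ = 2.589797 − (-0.000108)·(0.002484)/(-0.010749) = 2.589772;  |Δ| = 0.000025
|t₅ − t₄| = 0.000025 < 10^{-3}

n = 5, tₙ = 2.5898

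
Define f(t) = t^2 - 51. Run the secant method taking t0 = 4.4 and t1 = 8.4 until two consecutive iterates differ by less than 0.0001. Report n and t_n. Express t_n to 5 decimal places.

f(4.4) = -31.6400000, f(8.4) = 19.5600000
t2 = 8.4000000 − 19.5600000·(4.0000000)/(51.2000000) = 6.8718750;  |Δ| = 1.5281250
f(6.8718750) = -3.7773340
t3 = 6.8718750 − (-3.7773340)·(-1.5281250)/(-23.3373340) = 7.1192142;  |Δ| = 0.2473392
f(7.1192142) = -0.3167886
t4 = 7.1192142 − (-0.3167886)·(0.2473392)/(3.4605454) = 7.1418564;  |Δ| = 0.0226422
f(7.1418564) = 0.0061130
t5 = 7.1418564 − 0.0061130·(0.0226422)/(0.3229015) = 7.1414278;  |Δ| = 0.0004286
f(7.1414278) = -0.0000095
t6 = 7.1414278 − (-0.0000095)·(-0.0004286)/(-0.0061225) = 7.1414284;  |Δ| = 0.0000007
|t6 − t5| = 0.0000007 < 0.0001

n = 6, t_n = 7.14143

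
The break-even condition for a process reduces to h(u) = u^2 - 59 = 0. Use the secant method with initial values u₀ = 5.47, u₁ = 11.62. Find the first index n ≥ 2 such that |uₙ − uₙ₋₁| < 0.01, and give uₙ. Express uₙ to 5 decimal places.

h(5.47) = -29.0791000, h(11.62) = 76.0244000
u₂ = 11.6200000 − 76.0244000·(6.1500000)/(105.1035000) = 7.1715272;  |Δ| = 4.4484728
h(7.1715272) = -7.5691975
u₃ = 7.1715272 − (-7.5691975)·(-4.4484728)/(-83.5935975) = 7.5743256;  |Δ| = 0.4027984
h(7.5743256) = -1.6295912
u₄ = 7.5743256 − (-1.6295912)·(0.4027984)/(5.9396062) = 7.6848375;  |Δ| = 0.1105118
h(7.6848375) = 0.0567269
u₅ = 7.6848375 − 0.0567269·(0.1105118)/(1.6863181) = 7.6811199;  |Δ| = 0.0037176
|u₅ − u₄| = 0.0037176 < 0.01

n = 5, uₙ = 7.68112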